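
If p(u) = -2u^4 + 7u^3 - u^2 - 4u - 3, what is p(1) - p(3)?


p(1) = -3
p(3) = 3
p(1) - p(3) = -3 - 3 = -6


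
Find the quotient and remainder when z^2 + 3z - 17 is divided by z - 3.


(z^2 + 3z - 17) / (z - 3)
Step 1: z * (z - 3) = z^2 - 3z; subtract.
Step 2: 6 * (z - 3) = 6z - 18; subtract.
Quotient: z + 6, Remainder: 1


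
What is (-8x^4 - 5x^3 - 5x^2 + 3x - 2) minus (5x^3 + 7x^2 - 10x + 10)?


Distribute the minus sign:
  (-8x^4 - 5x^3 - 5x^2 + 3x - 2)
- (5x^3 + 7x^2 - 10x + 10)
Negate second polynomial: -5x^3 - 7x^2 + 10x - 10
Add: -8x^4 - 10x^3 - 12x^2 + 13x - 12


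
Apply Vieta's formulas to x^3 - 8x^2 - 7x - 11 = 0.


Monic cubic x^3+bx^2+cx+d=0: sum=-b, pairwise sum=c, product=-d.
b=-8, c=-7, d=-11
r1+r2+r3 = 8
r1r2+r1r3+r2r3 = -7
r1r2r3 = 11


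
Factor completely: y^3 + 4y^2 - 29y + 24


Try integer roots (divisors of 24). y=1: p(1)=0.
Divide out (y - 1): quotient is y^2 + 5y - 24.
Factor the quadratic: (y - 3)(y + 8)
Result: (y - 1)(y - 3)(y + 8)


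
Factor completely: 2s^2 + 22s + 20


Roots satisfy r1 + r2 = -b/a = -11 and r1*r2 = c/a = 10.
So r1 = -1, r2 = -10.
2s^2 + 22s + 20 = 2(s - r1)(s - r2) = 2(s + 1)(s + 10)


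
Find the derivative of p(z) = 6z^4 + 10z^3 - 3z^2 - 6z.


Apply the power rule term by term:
  d/dz(6z^4) = 24z^3
  d/dz(10z^3) = 30z^2
  d/dz(-3z^2) = -6z
  d/dz(-6z) = -6
p'(z) = 24z^3 + 30z^2 - 6z - 6


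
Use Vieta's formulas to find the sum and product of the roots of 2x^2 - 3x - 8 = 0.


For ax^2+bx+c=0: sum = -b/a, product = c/a.
a=2, b=-3, c=-8
Sum = -(-3)/2 = 3/2
Product = (-8)/2 = -4


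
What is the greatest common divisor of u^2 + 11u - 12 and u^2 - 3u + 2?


Factor each:
  u^2 + 11u - 12 = (u - 1)(u + 12)
  u^2 - 3u + 2 = (u - 1)(u - 2)
Common monic factor: u - 1


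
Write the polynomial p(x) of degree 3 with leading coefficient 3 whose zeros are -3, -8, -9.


p(x) = 3(x + 3)(x + 8)(x + 9)
Expand: 3x^3 + 60x^2 + 369x + 648


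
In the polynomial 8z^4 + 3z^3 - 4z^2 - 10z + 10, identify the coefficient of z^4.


Read off the coefficient of z^4: 8


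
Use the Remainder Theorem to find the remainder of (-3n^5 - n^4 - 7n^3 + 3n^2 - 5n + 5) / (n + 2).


By the Remainder Theorem, the remainder equals p(-2):
  -3*(-2)^5 = 96
  -1*(-2)^4 = -16
  -7*(-2)^3 = 56
  3*(-2)^2 = 12
  -5*(-2)^1 = 10
  constant: 5
Sum: 96 - 16 + 56 + 12 + 10 + 5 = 163


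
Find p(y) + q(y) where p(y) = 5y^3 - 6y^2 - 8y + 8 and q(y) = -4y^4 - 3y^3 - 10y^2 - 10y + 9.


Align terms by degree and add:
  5y^3 - 6y^2 - 8y + 8
  -4y^4 - 3y^3 - 10y^2 - 10y + 9
= -4y^4 + 2y^3 - 16y^2 - 18y + 17


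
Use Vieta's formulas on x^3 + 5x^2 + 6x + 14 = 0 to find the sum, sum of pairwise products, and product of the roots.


Monic cubic x^3+bx^2+cx+d=0: sum=-b, pairwise sum=c, product=-d.
b=5, c=6, d=14
r1+r2+r3 = -5
r1r2+r1r3+r2r3 = 6
r1r2r3 = -14


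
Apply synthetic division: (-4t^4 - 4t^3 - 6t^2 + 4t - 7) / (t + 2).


Synthetic division with c = -2. Coefficients: -4, -4, -6, 4, -7
Bring down -4.
  -4 * -2 = 8; 8 - 4 = 4
  4 * -2 = -8; -8 - 6 = -14
  -14 * -2 = 28; 28 + 4 = 32
  32 * -2 = -64; -64 - 7 = -71
Quotient: -4t^3 + 4t^2 - 14t + 32, Remainder: -71


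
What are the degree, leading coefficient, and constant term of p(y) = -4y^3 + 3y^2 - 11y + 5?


Highest power of y is 3, with coefficient -4. Constant term is 5.
Degree = 3, leading coefficient = -4, constant term = 5


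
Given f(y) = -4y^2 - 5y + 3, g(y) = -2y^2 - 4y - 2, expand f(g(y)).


Substitute g(y) into f:
f(g(y)) = -4*(-2y^2 - 4y - 2)^2 + (-5)*(-2y^2 - 4y - 2) + 3
(-2y^2 - 4y - 2)^2 = 4y^4 + 16y^3 + 24y^2 + 16y + 4
Expand and combine: -16y^4 - 64y^3 - 86y^2 - 44y - 3


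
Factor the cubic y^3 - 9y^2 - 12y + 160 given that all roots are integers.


Try integer roots (divisors of 160). y=8: p(8)=0.
Divide out (y - 8): quotient is y^2 - y - 20.
Factor the quadratic: (y - 5)(y + 4)
Result: (y - 8)(y - 5)(y + 4)


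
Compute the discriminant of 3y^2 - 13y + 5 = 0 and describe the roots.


D = b^2 - 4ac = (-13)^2 - 4(3)(5) = 169 - 60 = 109
Since D > 0: two distinct irrational roots


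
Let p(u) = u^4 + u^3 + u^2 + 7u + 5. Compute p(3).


Using direct substitution:
  1 * (3)^4 = 81
  1 * (3)^3 = 27
  1 * (3)^2 = 9
  7 * (3)^1 = 21
  constant: 5
Sum = 81 + 27 + 9 + 21 + 5 = 143


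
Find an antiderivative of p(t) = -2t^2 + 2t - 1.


Reverse power rule on each term:
  ∫ -2t^2 dt = -(2/3)t^3
  ∫ 2t dt = t^2
  ∫ -1 dt = -t
F(t) = -(2/3)t^3 + t^2 - t + C


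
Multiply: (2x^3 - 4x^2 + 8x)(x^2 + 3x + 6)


Distribute each term of the first polynomial:
  (2x^3)(x^2 + 3x + 6) = 2x^5 + 6x^4 + 12x^3
  (-4x^2)(x^2 + 3x + 6) = -4x^4 - 12x^3 - 24x^2
  (8x)(x^2 + 3x + 6) = 8x^3 + 24x^2 + 48x
Sum: 2x^5 + 2x^4 + 8x^3 + 48x


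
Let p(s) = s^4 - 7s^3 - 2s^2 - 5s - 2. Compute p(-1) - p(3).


p(-1) = 9
p(3) = -143
p(-1) - p(3) = 9 + 143 = 152


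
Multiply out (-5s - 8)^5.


Expand (-5s - 8)^5 by repeated multiplication:
  (-5s - 8)^2 = 25s^2 + 80s + 64
  (-5s - 8)^3 = -125s^3 - 600s^2 - 960s - 512
  (-5s - 8)^4 = 625s^4 + 4000s^3 + 9600s^2 + 10240s + 4096
= -3125s^5 - 25000s^4 - 80000s^3 - 128000s^2 - 102400s - 32768


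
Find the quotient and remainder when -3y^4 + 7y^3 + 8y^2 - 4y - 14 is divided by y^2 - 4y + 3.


(-3y^4 + 7y^3 + 8y^2 - 4y - 14) / (y^2 - 4y + 3)
Step 1: -3y^2 * (y^2 - 4y + 3) = -3y^4 + 12y^3 - 9y^2; subtract.
Step 2: -5y * (y^2 - 4y + 3) = -5y^3 + 20y^2 - 15y; subtract.
Step 3: -3 * (y^2 - 4y + 3) = -3y^2 + 12y - 9; subtract.
Quotient: -3y^2 - 5y - 3, Remainder: -y - 5


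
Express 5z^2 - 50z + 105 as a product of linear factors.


Roots satisfy r1 + r2 = -b/a = 10 and r1*r2 = c/a = 21.
So r1 = 3, r2 = 7.
5z^2 - 50z + 105 = 5(z - r1)(z - r2) = 5(z - 3)(z - 7)


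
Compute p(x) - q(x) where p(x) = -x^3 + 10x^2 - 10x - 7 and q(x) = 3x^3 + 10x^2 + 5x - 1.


Distribute the minus sign:
  (-x^3 + 10x^2 - 10x - 7)
- (3x^3 + 10x^2 + 5x - 1)
Negate second polynomial: -3x^3 - 10x^2 - 5x + 1
Add: -4x^3 - 15x - 6


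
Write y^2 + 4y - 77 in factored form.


Roots satisfy r1 + r2 = -b/a = -4 and r1*r2 = c/a = -77.
So r1 = -11, r2 = 7.
y^2 + 4y - 77 = (y - r1)(y - r2) = (y + 11)(y - 7)


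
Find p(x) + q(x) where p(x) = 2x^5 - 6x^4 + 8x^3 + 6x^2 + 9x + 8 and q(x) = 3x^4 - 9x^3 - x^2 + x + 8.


Align terms by degree and add:
  2x^5 - 6x^4 + 8x^3 + 6x^2 + 9x + 8
+ 3x^4 - 9x^3 - x^2 + x + 8
= 2x^5 - 3x^4 - x^3 + 5x^2 + 10x + 16


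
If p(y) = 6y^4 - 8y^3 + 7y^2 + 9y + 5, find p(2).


Using direct substitution:
  6 * (2)^4 = 96
  -8 * (2)^3 = -64
  7 * (2)^2 = 28
  9 * (2)^1 = 18
  constant: 5
Sum = 96 - 64 + 28 + 18 + 5 = 83


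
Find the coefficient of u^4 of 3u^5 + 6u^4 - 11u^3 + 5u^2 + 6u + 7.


Read off the coefficient of u^4: 6


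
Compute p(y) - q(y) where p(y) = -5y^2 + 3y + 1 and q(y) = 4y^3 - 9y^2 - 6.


Distribute the minus sign:
  (-5y^2 + 3y + 1)
- (4y^3 - 9y^2 - 6)
Negate second polynomial: -4y^3 + 9y^2 + 6
Add: -4y^3 + 4y^2 + 3y + 7


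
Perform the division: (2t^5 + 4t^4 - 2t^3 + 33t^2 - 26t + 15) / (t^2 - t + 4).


(2t^5 + 4t^4 - 2t^3 + 33t^2 - 26t + 15) / (t^2 - t + 4)
Step 1: 2t^3 * (t^2 - t + 4) = 2t^5 - 2t^4 + 8t^3; subtract.
Step 2: 6t^2 * (t^2 - t + 4) = 6t^4 - 6t^3 + 24t^2; subtract.
Step 3: -4t * (t^2 - t + 4) = -4t^3 + 4t^2 - 16t; subtract.
Step 4: 5 * (t^2 - t + 4) = 5t^2 - 5t + 20; subtract.
Quotient: 2t^3 + 6t^2 - 4t + 5, Remainder: -5t - 5


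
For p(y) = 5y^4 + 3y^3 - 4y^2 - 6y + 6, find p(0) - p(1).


p(0) = 6
p(1) = 4
p(0) - p(1) = 6 - 4 = 2


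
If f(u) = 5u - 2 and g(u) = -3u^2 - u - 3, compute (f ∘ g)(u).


Substitute g(u) into f:
f(g(u)) = 5*(-3u^2 - u - 3) + (-2)
Expand and combine: -15u^2 - 5u - 17


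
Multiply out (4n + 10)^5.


Expand (4n + 10)^5 by repeated multiplication:
  (4n + 10)^2 = 16n^2 + 80n + 100
  (4n + 10)^3 = 64n^3 + 480n^2 + 1200n + 1000
  (4n + 10)^4 = 256n^4 + 2560n^3 + 9600n^2 + 16000n + 10000
= 1024n^5 + 12800n^4 + 64000n^3 + 160000n^2 + 200000n + 100000


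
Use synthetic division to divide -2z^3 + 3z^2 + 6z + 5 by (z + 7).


Synthetic division with c = -7. Coefficients: -2, 3, 6, 5
Bring down -2.
  -2 * -7 = 14; 14 + 3 = 17
  17 * -7 = -119; -119 + 6 = -113
  -113 * -7 = 791; 791 + 5 = 796
Quotient: -2z^2 + 17z - 113, Remainder: 796


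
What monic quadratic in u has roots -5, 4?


p(u) = (u + 5)(u - 4)
Expand: u^2 + u - 20


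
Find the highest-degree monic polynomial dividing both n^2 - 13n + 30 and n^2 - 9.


Factor each:
  n^2 - 13n + 30 = (n - 3)(n - 10)
  n^2 - 9 = (n - 3)(n + 3)
Common monic factor: n - 3


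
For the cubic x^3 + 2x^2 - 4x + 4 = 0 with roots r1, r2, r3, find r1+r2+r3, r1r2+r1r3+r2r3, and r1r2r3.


Monic cubic x^3+bx^2+cx+d=0: sum=-b, pairwise sum=c, product=-d.
b=2, c=-4, d=4
r1+r2+r3 = -2
r1r2+r1r3+r2r3 = -4
r1r2r3 = -4


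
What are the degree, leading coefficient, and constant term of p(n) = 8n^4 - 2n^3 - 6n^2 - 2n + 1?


Highest power of n is 4, with coefficient 8. Constant term is 1.
Degree = 4, leading coefficient = 8, constant term = 1


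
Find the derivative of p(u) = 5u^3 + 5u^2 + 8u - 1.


Apply the power rule term by term:
  d/du(5u^3) = 15u^2
  d/du(5u^2) = 10u
  d/du(8u) = 8
  d/du(-1) = 0
p'(u) = 15u^2 + 10u + 8


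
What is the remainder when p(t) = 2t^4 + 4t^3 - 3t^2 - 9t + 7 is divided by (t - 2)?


By the Remainder Theorem, the remainder equals p(2):
  2*(2)^4 = 32
  4*(2)^3 = 32
  -3*(2)^2 = -12
  -9*(2)^1 = -18
  constant: 7
Sum: 32 + 32 - 12 - 18 + 7 = 41


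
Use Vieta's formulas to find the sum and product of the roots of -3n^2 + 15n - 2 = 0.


For an^2+bn+c=0: sum = -b/a, product = c/a.
a=-3, b=15, c=-2
Sum = -(15)/-3 = 5
Product = (-2)/-3 = 2/3


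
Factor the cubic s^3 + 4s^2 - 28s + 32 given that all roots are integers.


Try integer roots (divisors of 32). s=2: p(2)=0.
Divide out (s - 2): quotient is s^2 + 6s - 16.
Factor the quadratic: (s + 8)(s - 2)
Result: (s - 2)(s + 8)(s - 2)


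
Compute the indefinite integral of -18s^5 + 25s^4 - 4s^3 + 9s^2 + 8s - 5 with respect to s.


Reverse power rule on each term:
  ∫ -18s^5 ds = -3s^6
  ∫ 25s^4 ds = 5s^5
  ∫ -4s^3 ds = -s^4
  ∫ 9s^2 ds = 3s^3
  ∫ 8s ds = 4s^2
  ∫ -5 ds = -5s
F(s) = -3s^6 + 5s^5 - s^4 + 3s^3 + 4s^2 - 5s + C


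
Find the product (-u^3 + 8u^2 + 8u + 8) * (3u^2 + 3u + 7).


Distribute each term of the first polynomial:
  (-u^3)(3u^2 + 3u + 7) = -3u^5 - 3u^4 - 7u^3
  (8u^2)(3u^2 + 3u + 7) = 24u^4 + 24u^3 + 56u^2
  (8u)(3u^2 + 3u + 7) = 24u^3 + 24u^2 + 56u
  (8)(3u^2 + 3u + 7) = 24u^2 + 24u + 56
Sum: -3u^5 + 21u^4 + 41u^3 + 104u^2 + 80u + 56


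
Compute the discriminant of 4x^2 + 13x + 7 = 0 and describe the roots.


D = b^2 - 4ac = (13)^2 - 4(4)(7) = 169 - 112 = 57
Since D > 0: two distinct irrational roots


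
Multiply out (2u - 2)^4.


Expand (2u - 2)^4 by repeated multiplication:
  (2u - 2)^2 = 4u^2 - 8u + 4
  (2u - 2)^3 = 8u^3 - 24u^2 + 24u - 8
= 16u^4 - 64u^3 + 96u^2 - 64u + 16


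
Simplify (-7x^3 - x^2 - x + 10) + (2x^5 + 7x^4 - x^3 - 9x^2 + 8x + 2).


Align terms by degree and add:
  -7x^3 - x^2 - x + 10
+ 2x^5 + 7x^4 - x^3 - 9x^2 + 8x + 2
= 2x^5 + 7x^4 - 8x^3 - 10x^2 + 7x + 12


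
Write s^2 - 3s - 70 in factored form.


Roots satisfy r1 + r2 = -b/a = 3 and r1*r2 = c/a = -70.
So r1 = 10, r2 = -7.
s^2 - 3s - 70 = (s - r1)(s - r2) = (s - 10)(s + 7)


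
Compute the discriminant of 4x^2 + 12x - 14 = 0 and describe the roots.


D = b^2 - 4ac = (12)^2 - 4(4)(-14) = 144 + 224 = 368
Since D > 0: two distinct irrational roots


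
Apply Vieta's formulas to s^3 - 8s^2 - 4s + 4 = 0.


Monic cubic s^3+bs^2+cs+d=0: sum=-b, pairwise sum=c, product=-d.
b=-8, c=-4, d=4
r1+r2+r3 = 8
r1r2+r1r3+r2r3 = -4
r1r2r3 = -4


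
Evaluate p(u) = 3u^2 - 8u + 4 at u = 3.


Using direct substitution:
  3 * (3)^2 = 27
  -8 * (3)^1 = -24
  constant: 4
Sum = 27 - 24 + 4 = 7


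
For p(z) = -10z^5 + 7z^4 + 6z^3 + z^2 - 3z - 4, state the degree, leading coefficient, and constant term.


Highest power of z is 5, with coefficient -10. Constant term is -4.
Degree = 5, leading coefficient = -10, constant term = -4


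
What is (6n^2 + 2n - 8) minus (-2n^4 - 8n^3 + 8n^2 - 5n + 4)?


Distribute the minus sign:
  (6n^2 + 2n - 8)
- (-2n^4 - 8n^3 + 8n^2 - 5n + 4)
Negate second polynomial: 2n^4 + 8n^3 - 8n^2 + 5n - 4
Add: 2n^4 + 8n^3 - 2n^2 + 7n - 12


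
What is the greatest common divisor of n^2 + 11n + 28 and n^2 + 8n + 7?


Factor each:
  n^2 + 11n + 28 = (n + 7)(n + 4)
  n^2 + 8n + 7 = (n + 7)(n + 1)
Common monic factor: n + 7


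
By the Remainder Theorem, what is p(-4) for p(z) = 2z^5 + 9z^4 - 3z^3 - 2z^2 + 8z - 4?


By the Remainder Theorem, the remainder equals p(-4):
  2*(-4)^5 = -2048
  9*(-4)^4 = 2304
  -3*(-4)^3 = 192
  -2*(-4)^2 = -32
  8*(-4)^1 = -32
  constant: -4
Sum: -2048 + 2304 + 192 - 32 - 32 - 4 = 380


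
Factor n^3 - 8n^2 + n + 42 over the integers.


Try integer roots (divisors of 42). n=-2: p(-2)=0.
Divide out (n + 2): quotient is n^2 - 10n + 21.
Factor the quadratic: (n - 3)(n - 7)
Result: (n + 2)(n - 3)(n - 7)


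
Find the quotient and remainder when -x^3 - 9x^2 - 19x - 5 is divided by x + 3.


(-x^3 - 9x^2 - 19x - 5) / (x + 3)
Step 1: -x^2 * (x + 3) = -x^3 - 3x^2; subtract.
Step 2: -6x * (x + 3) = -6x^2 - 18x; subtract.
Step 3: -1 * (x + 3) = -x - 3; subtract.
Quotient: -x^2 - 6x - 1, Remainder: -2


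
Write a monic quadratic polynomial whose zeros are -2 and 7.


p(x) = (x + 2)(x - 7)
Expand: x^2 - 5x - 14


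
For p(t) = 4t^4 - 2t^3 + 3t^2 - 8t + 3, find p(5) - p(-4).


p(5) = 2288
p(-4) = 1235
p(5) - p(-4) = 2288 - 1235 = 1053


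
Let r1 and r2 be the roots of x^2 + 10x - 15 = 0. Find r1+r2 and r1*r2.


For ax^2+bx+c=0: sum = -b/a, product = c/a.
a=1, b=10, c=-15
Sum = -(10)/1 = -10
Product = (-15)/1 = -15


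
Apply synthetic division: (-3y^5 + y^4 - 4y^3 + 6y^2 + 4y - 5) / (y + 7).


Synthetic division with c = -7. Coefficients: -3, 1, -4, 6, 4, -5
Bring down -3.
  -3 * -7 = 21; 21 + 1 = 22
  22 * -7 = -154; -154 - 4 = -158
  -158 * -7 = 1106; 1106 + 6 = 1112
  1112 * -7 = -7784; -7784 + 4 = -7780
  -7780 * -7 = 54460; 54460 - 5 = 54455
Quotient: -3y^4 + 22y^3 - 158y^2 + 1112y - 7780, Remainder: 54455


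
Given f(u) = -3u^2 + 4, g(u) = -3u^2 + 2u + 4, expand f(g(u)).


Substitute g(u) into f:
f(g(u)) = -3*(-3u^2 + 2u + 4)^2 + 4
(-3u^2 + 2u + 4)^2 = 9u^4 - 12u^3 - 20u^2 + 16u + 16
Expand and combine: -27u^4 + 36u^3 + 60u^2 - 48u - 44


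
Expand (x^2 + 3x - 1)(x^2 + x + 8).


Distribute each term of the first polynomial:
  (x^2)(x^2 + x + 8) = x^4 + x^3 + 8x^2
  (3x)(x^2 + x + 8) = 3x^3 + 3x^2 + 24x
  (-1)(x^2 + x + 8) = -x^2 - x - 8
Sum: x^4 + 4x^3 + 10x^2 + 23x - 8


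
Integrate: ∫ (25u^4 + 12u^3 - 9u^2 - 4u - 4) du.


Reverse power rule on each term:
  ∫ 25u^4 du = 5u^5
  ∫ 12u^3 du = 3u^4
  ∫ -9u^2 du = -3u^3
  ∫ -4u du = -2u^2
  ∫ -4 du = -4u
F(u) = 5u^5 + 3u^4 - 3u^3 - 2u^2 - 4u + C


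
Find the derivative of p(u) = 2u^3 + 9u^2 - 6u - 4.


Apply the power rule term by term:
  d/du(2u^3) = 6u^2
  d/du(9u^2) = 18u
  d/du(-6u) = -6
  d/du(-4) = 0
p'(u) = 6u^2 + 18u - 6


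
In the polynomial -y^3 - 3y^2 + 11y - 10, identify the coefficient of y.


Read off the coefficient of y: 11


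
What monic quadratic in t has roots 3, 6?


p(t) = (t - 3)(t - 6)
Expand: t^2 - 9t + 18


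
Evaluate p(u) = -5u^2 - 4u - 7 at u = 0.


Using direct substitution:
  -5 * (0)^2 = 0
  -4 * (0)^1 = 0
  constant: -7
Sum = 0 + 0 - 7 = -7


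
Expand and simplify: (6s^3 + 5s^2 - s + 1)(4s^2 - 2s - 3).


Distribute each term of the first polynomial:
  (6s^3)(4s^2 - 2s - 3) = 24s^5 - 12s^4 - 18s^3
  (5s^2)(4s^2 - 2s - 3) = 20s^4 - 10s^3 - 15s^2
  (-s)(4s^2 - 2s - 3) = -4s^3 + 2s^2 + 3s
  (1)(4s^2 - 2s - 3) = 4s^2 - 2s - 3
Sum: 24s^5 + 8s^4 - 32s^3 - 9s^2 + s - 3


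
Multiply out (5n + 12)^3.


Expand (5n + 12)^3 by repeated multiplication:
  (5n + 12)^2 = 25n^2 + 120n + 144
= 125n^3 + 900n^2 + 2160n + 1728


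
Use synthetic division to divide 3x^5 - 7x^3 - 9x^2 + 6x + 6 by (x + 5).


Synthetic division with c = -5. Coefficients: 3, 0, -7, -9, 6, 6
Bring down 3.
  3 * -5 = -15; -15 + 0 = -15
  -15 * -5 = 75; 75 - 7 = 68
  68 * -5 = -340; -340 - 9 = -349
  -349 * -5 = 1745; 1745 + 6 = 1751
  1751 * -5 = -8755; -8755 + 6 = -8749
Quotient: 3x^4 - 15x^3 + 68x^2 - 349x + 1751, Remainder: -8749


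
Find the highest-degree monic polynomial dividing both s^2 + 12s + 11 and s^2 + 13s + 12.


Factor each:
  s^2 + 12s + 11 = (s + 1)(s + 11)
  s^2 + 13s + 12 = (s + 1)(s + 12)
Common monic factor: s + 1


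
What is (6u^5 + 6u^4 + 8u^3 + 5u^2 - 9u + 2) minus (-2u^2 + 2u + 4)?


Distribute the minus sign:
  (6u^5 + 6u^4 + 8u^3 + 5u^2 - 9u + 2)
- (-2u^2 + 2u + 4)
Negate second polynomial: 2u^2 - 2u - 4
Add: 6u^5 + 6u^4 + 8u^3 + 7u^2 - 11u - 2


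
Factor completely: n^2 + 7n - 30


Roots satisfy r1 + r2 = -b/a = -7 and r1*r2 = c/a = -30.
So r1 = -10, r2 = 3.
n^2 + 7n - 30 = (n - r1)(n - r2) = (n + 10)(n - 3)


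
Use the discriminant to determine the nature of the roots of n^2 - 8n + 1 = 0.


D = b^2 - 4ac = (-8)^2 - 4(1)(1) = 64 - 4 = 60
Since D > 0: two distinct irrational roots


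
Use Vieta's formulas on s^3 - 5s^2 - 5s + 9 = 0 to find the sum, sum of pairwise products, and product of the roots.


Monic cubic s^3+bs^2+cs+d=0: sum=-b, pairwise sum=c, product=-d.
b=-5, c=-5, d=9
r1+r2+r3 = 5
r1r2+r1r3+r2r3 = -5
r1r2r3 = -9


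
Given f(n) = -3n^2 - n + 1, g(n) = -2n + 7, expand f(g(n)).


Substitute g(n) into f:
f(g(n)) = -3*(-2n + 7)^2 + (-1)*(-2n + 7) + 1
(-2n + 7)^2 = 4n^2 - 28n + 49
Expand and combine: -12n^2 + 86n - 153


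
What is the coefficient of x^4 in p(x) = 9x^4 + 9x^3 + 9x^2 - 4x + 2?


Read off the coefficient of x^4: 9


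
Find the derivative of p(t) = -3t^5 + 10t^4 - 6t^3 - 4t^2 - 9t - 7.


Apply the power rule term by term:
  d/dt(-3t^5) = -15t^4
  d/dt(10t^4) = 40t^3
  d/dt(-6t^3) = -18t^2
  d/dt(-4t^2) = -8t
  d/dt(-9t) = -9
  d/dt(-7) = 0
p'(t) = -15t^4 + 40t^3 - 18t^2 - 8t - 9


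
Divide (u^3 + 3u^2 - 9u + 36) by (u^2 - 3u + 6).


(u^3 + 3u^2 - 9u + 36) / (u^2 - 3u + 6)
Step 1: u * (u^2 - 3u + 6) = u^3 - 3u^2 + 6u; subtract.
Step 2: 6 * (u^2 - 3u + 6) = 6u^2 - 18u + 36; subtract.
Quotient: u + 6, Remainder: 3u


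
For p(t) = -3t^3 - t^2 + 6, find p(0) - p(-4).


p(0) = 6
p(-4) = 182
p(0) - p(-4) = 6 - 182 = -176


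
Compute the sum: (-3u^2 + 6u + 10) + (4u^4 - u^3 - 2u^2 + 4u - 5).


Align terms by degree and add:
  -3u^2 + 6u + 10
+ 4u^4 - u^3 - 2u^2 + 4u - 5
= 4u^4 - u^3 - 5u^2 + 10u + 5


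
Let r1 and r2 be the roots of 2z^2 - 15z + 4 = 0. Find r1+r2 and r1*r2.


For az^2+bz+c=0: sum = -b/a, product = c/a.
a=2, b=-15, c=4
Sum = -(-15)/2 = 15/2
Product = (4)/2 = 2


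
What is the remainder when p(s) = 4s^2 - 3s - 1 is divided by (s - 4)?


By the Remainder Theorem, the remainder equals p(4):
  4*(4)^2 = 64
  -3*(4)^1 = -12
  constant: -1
Sum: 64 - 12 - 1 = 51


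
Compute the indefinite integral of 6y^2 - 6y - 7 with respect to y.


Reverse power rule on each term:
  ∫ 6y^2 dy = 2y^3
  ∫ -6y dy = -3y^2
  ∫ -7 dy = -7y
F(y) = 2y^3 - 3y^2 - 7y + C


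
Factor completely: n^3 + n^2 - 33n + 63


Try integer roots (divisors of 63). n=3: p(3)=0.
Divide out (n - 3): quotient is n^2 + 4n - 21.
Factor the quadratic: (n + 7)(n - 3)
Result: (n - 3)(n + 7)(n - 3)


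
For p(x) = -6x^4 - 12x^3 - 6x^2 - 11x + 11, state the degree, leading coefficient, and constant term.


Highest power of x is 4, with coefficient -6. Constant term is 11.
Degree = 4, leading coefficient = -6, constant term = 11


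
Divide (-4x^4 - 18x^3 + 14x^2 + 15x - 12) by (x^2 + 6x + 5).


(-4x^4 - 18x^3 + 14x^2 + 15x - 12) / (x^2 + 6x + 5)
Step 1: -4x^2 * (x^2 + 6x + 5) = -4x^4 - 24x^3 - 20x^2; subtract.
Step 2: 6x * (x^2 + 6x + 5) = 6x^3 + 36x^2 + 30x; subtract.
Step 3: -2 * (x^2 + 6x + 5) = -2x^2 - 12x - 10; subtract.
Quotient: -4x^2 + 6x - 2, Remainder: -3x - 2


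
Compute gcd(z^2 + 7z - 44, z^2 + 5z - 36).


Factor each:
  z^2 + 7z - 44 = (z - 4)(z + 11)
  z^2 + 5z - 36 = (z - 4)(z + 9)
Common monic factor: z - 4


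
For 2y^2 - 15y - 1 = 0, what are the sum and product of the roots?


For ay^2+by+c=0: sum = -b/a, product = c/a.
a=2, b=-15, c=-1
Sum = -(-15)/2 = 15/2
Product = (-1)/2 = -1/2


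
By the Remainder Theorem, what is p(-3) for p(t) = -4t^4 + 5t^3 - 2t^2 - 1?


By the Remainder Theorem, the remainder equals p(-3):
  -4*(-3)^4 = -324
  5*(-3)^3 = -135
  -2*(-3)^2 = -18
  0*(-3)^1 = 0
  constant: -1
Sum: -324 - 135 - 18 + 0 - 1 = -478


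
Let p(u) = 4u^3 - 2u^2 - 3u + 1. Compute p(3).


Using direct substitution:
  4 * (3)^3 = 108
  -2 * (3)^2 = -18
  -3 * (3)^1 = -9
  constant: 1
Sum = 108 - 18 - 9 + 1 = 82


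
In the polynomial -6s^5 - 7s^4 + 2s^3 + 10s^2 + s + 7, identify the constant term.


Read off the constant term: 7


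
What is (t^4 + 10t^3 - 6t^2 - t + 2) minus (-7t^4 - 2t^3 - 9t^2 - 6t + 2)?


Distribute the minus sign:
  (t^4 + 10t^3 - 6t^2 - t + 2)
- (-7t^4 - 2t^3 - 9t^2 - 6t + 2)
Negate second polynomial: 7t^4 + 2t^3 + 9t^2 + 6t - 2
Add: 8t^4 + 12t^3 + 3t^2 + 5t


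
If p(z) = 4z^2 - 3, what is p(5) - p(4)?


p(5) = 97
p(4) = 61
p(5) - p(4) = 97 - 61 = 36


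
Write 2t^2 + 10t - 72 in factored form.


Roots satisfy r1 + r2 = -b/a = -5 and r1*r2 = c/a = -36.
So r1 = 4, r2 = -9.
2t^2 + 10t - 72 = 2(t - r1)(t - r2) = 2(t - 4)(t + 9)


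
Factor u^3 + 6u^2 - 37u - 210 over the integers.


Try integer roots (divisors of -210). u=6: p(6)=0.
Divide out (u - 6): quotient is u^2 + 12u + 35.
Factor the quadratic: (u + 5)(u + 7)
Result: (u - 6)(u + 5)(u + 7)


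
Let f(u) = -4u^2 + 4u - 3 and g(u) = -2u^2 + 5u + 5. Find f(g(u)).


Substitute g(u) into f:
f(g(u)) = -4*(-2u^2 + 5u + 5)^2 + 4*(-2u^2 + 5u + 5) + (-3)
(-2u^2 + 5u + 5)^2 = 4u^4 - 20u^3 + 5u^2 + 50u + 25
Expand and combine: -16u^4 + 80u^3 - 28u^2 - 180u - 83


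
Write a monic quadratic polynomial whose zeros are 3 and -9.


p(x) = (x - 3)(x + 9)
Expand: x^2 + 6x - 27


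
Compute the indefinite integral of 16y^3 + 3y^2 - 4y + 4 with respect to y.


Reverse power rule on each term:
  ∫ 16y^3 dy = 4y^4
  ∫ 3y^2 dy = y^3
  ∫ -4y dy = -2y^2
  ∫ 4 dy = 4y
F(y) = 4y^4 + y^3 - 2y^2 + 4y + C


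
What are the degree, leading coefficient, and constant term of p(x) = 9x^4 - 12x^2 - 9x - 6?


Highest power of x is 4, with coefficient 9. Constant term is -6.
Degree = 4, leading coefficient = 9, constant term = -6


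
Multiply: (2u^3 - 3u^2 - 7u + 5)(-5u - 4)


Distribute each term of the first polynomial:
  (2u^3)(-5u - 4) = -10u^4 - 8u^3
  (-3u^2)(-5u - 4) = 15u^3 + 12u^2
  (-7u)(-5u - 4) = 35u^2 + 28u
  (5)(-5u - 4) = -25u - 20
Sum: -10u^4 + 7u^3 + 47u^2 + 3u - 20


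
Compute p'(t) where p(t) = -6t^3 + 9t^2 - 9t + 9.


Apply the power rule term by term:
  d/dt(-6t^3) = -18t^2
  d/dt(9t^2) = 18t
  d/dt(-9t) = -9
  d/dt(9) = 0
p'(t) = -18t^2 + 18t - 9


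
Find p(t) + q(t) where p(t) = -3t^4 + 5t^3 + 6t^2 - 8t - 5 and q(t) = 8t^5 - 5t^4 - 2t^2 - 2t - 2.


Align terms by degree and add:
  -3t^4 + 5t^3 + 6t^2 - 8t - 5
+ 8t^5 - 5t^4 - 2t^2 - 2t - 2
= 8t^5 - 8t^4 + 5t^3 + 4t^2 - 10t - 7


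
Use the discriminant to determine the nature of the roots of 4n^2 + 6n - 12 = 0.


D = b^2 - 4ac = (6)^2 - 4(4)(-12) = 36 + 192 = 228
Since D > 0: two distinct irrational roots


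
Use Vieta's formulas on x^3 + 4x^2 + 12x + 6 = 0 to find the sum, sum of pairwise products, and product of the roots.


Monic cubic x^3+bx^2+cx+d=0: sum=-b, pairwise sum=c, product=-d.
b=4, c=12, d=6
r1+r2+r3 = -4
r1r2+r1r3+r2r3 = 12
r1r2r3 = -6


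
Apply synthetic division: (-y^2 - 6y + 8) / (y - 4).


Synthetic division with c = 4. Coefficients: -1, -6, 8
Bring down -1.
  -1 * 4 = -4; -4 - 6 = -10
  -10 * 4 = -40; -40 + 8 = -32
Quotient: -y - 10, Remainder: -32


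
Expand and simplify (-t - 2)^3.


Expand (-t - 2)^3 by repeated multiplication:
  (-t - 2)^2 = t^2 + 4t + 4
= -t^3 - 6t^2 - 12t - 8


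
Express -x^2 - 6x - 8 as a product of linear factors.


Roots satisfy r1 + r2 = -b/a = -6 and r1*r2 = c/a = 8.
So r1 = -4, r2 = -2.
-x^2 - 6x - 8 = -(x - r1)(x - r2) = -(x + 4)(x + 2)


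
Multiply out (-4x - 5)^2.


Expand (-4x - 5)^2 by repeated multiplication:
= 16x^2 + 40x + 25


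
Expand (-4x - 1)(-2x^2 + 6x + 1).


Distribute each term of the first polynomial:
  (-4x)(-2x^2 + 6x + 1) = 8x^3 - 24x^2 - 4x
  (-1)(-2x^2 + 6x + 1) = 2x^2 - 6x - 1
Sum: 8x^3 - 22x^2 - 10x - 1


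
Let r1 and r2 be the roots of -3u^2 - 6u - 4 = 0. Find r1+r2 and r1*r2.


For au^2+bu+c=0: sum = -b/a, product = c/a.
a=-3, b=-6, c=-4
Sum = -(-6)/-3 = -2
Product = (-4)/-3 = 4/3


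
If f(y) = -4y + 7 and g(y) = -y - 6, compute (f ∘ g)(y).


Substitute g(y) into f:
f(g(y)) = -4*(-y - 6) + 7
Expand and combine: 4y + 31


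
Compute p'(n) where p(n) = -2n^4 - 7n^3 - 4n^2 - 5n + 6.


Apply the power rule term by term:
  d/dn(-2n^4) = -8n^3
  d/dn(-7n^3) = -21n^2
  d/dn(-4n^2) = -8n
  d/dn(-5n) = -5
  d/dn(6) = 0
p'(n) = -8n^3 - 21n^2 - 8n - 5


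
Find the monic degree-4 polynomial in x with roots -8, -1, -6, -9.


p(x) = (x + 8)(x + 1)(x + 6)(x + 9)
Expand: x^4 + 24x^3 + 197x^2 + 606x + 432


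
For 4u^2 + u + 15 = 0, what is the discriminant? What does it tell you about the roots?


D = b^2 - 4ac = (1)^2 - 4(4)(15) = 1 - 240 = -239
Since D < 0: two complex conjugate roots (no real roots)


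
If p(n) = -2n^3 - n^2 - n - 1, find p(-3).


Using direct substitution:
  -2 * (-3)^3 = 54
  -1 * (-3)^2 = -9
  -1 * (-3)^1 = 3
  constant: -1
Sum = 54 - 9 + 3 - 1 = 47


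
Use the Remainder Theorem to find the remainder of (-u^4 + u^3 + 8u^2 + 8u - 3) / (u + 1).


By the Remainder Theorem, the remainder equals p(-1):
  -1*(-1)^4 = -1
  1*(-1)^3 = -1
  8*(-1)^2 = 8
  8*(-1)^1 = -8
  constant: -3
Sum: -1 - 1 + 8 - 8 - 3 = -5


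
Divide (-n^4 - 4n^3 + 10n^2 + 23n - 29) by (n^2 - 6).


(-n^4 - 4n^3 + 10n^2 + 23n - 29) / (n^2 - 6)
Step 1: -n^2 * (n^2 - 6) = -n^4 + 6n^2; subtract.
Step 2: -4n * (n^2 - 6) = -4n^3 + 24n; subtract.
Step 3: 4 * (n^2 - 6) = 4n^2 - 24; subtract.
Quotient: -n^2 - 4n + 4, Remainder: -n - 5


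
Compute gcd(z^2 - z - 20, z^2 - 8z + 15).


Factor each:
  z^2 - z - 20 = (z - 5)(z + 4)
  z^2 - 8z + 15 = (z - 5)(z - 3)
Common monic factor: z - 5


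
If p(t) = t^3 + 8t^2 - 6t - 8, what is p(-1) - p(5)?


p(-1) = 5
p(5) = 287
p(-1) - p(5) = 5 - 287 = -282


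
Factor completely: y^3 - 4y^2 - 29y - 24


Try integer roots (divisors of -24). y=-1: p(-1)=0.
Divide out (y + 1): quotient is y^2 - 5y - 24.
Factor the quadratic: (y - 8)(y + 3)
Result: (y + 1)(y - 8)(y + 3)


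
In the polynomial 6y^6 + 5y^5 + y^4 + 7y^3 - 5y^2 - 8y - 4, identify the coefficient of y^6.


Read off the coefficient of y^6: 6


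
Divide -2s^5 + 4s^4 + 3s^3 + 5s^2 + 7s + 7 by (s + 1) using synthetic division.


Synthetic division with c = -1. Coefficients: -2, 4, 3, 5, 7, 7
Bring down -2.
  -2 * -1 = 2; 2 + 4 = 6
  6 * -1 = -6; -6 + 3 = -3
  -3 * -1 = 3; 3 + 5 = 8
  8 * -1 = -8; -8 + 7 = -1
  -1 * -1 = 1; 1 + 7 = 8
Quotient: -2s^4 + 6s^3 - 3s^2 + 8s - 1, Remainder: 8


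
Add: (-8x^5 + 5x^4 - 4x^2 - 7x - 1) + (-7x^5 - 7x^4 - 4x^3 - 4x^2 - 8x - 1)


Align terms by degree and add:
  -8x^5 + 5x^4 - 4x^2 - 7x - 1
  -7x^5 - 7x^4 - 4x^3 - 4x^2 - 8x - 1
= -15x^5 - 2x^4 - 4x^3 - 8x^2 - 15x - 2


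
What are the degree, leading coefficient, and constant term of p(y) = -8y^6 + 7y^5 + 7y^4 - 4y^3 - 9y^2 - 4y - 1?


Highest power of y is 6, with coefficient -8. Constant term is -1.
Degree = 6, leading coefficient = -8, constant term = -1


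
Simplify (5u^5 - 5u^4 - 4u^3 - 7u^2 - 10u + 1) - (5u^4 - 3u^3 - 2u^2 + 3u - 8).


Distribute the minus sign:
  (5u^5 - 5u^4 - 4u^3 - 7u^2 - 10u + 1)
- (5u^4 - 3u^3 - 2u^2 + 3u - 8)
Negate second polynomial: -5u^4 + 3u^3 + 2u^2 - 3u + 8
Add: 5u^5 - 10u^4 - u^3 - 5u^2 - 13u + 9


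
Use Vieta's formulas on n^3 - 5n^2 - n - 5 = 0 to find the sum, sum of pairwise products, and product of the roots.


Monic cubic n^3+bn^2+cn+d=0: sum=-b, pairwise sum=c, product=-d.
b=-5, c=-1, d=-5
r1+r2+r3 = 5
r1r2+r1r3+r2r3 = -1
r1r2r3 = 5


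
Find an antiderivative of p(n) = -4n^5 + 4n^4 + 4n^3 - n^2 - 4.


Reverse power rule on each term:
  ∫ -4n^5 dn = -(2/3)n^6
  ∫ 4n^4 dn = (4/5)n^5
  ∫ 4n^3 dn = n^4
  ∫ -n^2 dn = -(1/3)n^3
  ∫ -4 dn = -4n
F(n) = -(2/3)n^6 + (4/5)n^5 + n^4 - (1/3)n^3 - 4n + C


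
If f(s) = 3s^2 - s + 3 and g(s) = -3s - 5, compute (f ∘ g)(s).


Substitute g(s) into f:
f(g(s)) = 3*(-3s - 5)^2 + (-1)*(-3s - 5) + 3
(-3s - 5)^2 = 9s^2 + 30s + 25
Expand and combine: 27s^2 + 93s + 83


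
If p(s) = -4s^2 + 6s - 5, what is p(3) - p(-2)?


p(3) = -23
p(-2) = -33
p(3) - p(-2) = -23 + 33 = 10


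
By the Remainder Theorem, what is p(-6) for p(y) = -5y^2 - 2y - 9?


By the Remainder Theorem, the remainder equals p(-6):
  -5*(-6)^2 = -180
  -2*(-6)^1 = 12
  constant: -9
Sum: -180 + 12 - 9 = -177


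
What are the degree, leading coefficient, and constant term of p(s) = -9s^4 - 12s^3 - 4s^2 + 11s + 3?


Highest power of s is 4, with coefficient -9. Constant term is 3.
Degree = 4, leading coefficient = -9, constant term = 3


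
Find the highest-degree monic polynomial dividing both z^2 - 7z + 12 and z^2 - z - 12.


Factor each:
  z^2 - 7z + 12 = (z - 4)(z - 3)
  z^2 - z - 12 = (z - 4)(z + 3)
Common monic factor: z - 4


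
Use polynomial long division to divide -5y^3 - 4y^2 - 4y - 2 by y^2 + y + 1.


(-5y^3 - 4y^2 - 4y - 2) / (y^2 + y + 1)
Step 1: -5y * (y^2 + y + 1) = -5y^3 - 5y^2 - 5y; subtract.
Step 2: 1 * (y^2 + y + 1) = y^2 + y + 1; subtract.
Quotient: -5y + 1, Remainder: -3


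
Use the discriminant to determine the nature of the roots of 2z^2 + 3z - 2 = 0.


D = b^2 - 4ac = (3)^2 - 4(2)(-2) = 9 + 16 = 25
Since D > 0: two distinct rational roots


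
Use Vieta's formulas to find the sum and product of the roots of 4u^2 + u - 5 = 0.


For au^2+bu+c=0: sum = -b/a, product = c/a.
a=4, b=1, c=-5
Sum = -(1)/4 = -1/4
Product = (-5)/4 = -5/4


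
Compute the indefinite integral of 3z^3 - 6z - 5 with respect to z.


Reverse power rule on each term:
  ∫ 3z^3 dz = (3/4)z^4
  ∫ -6z dz = -3z^2
  ∫ -5 dz = -5z
F(z) = (3/4)z^4 - 3z^2 - 5z + C


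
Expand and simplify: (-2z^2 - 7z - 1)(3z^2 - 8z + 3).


Distribute each term of the first polynomial:
  (-2z^2)(3z^2 - 8z + 3) = -6z^4 + 16z^3 - 6z^2
  (-7z)(3z^2 - 8z + 3) = -21z^3 + 56z^2 - 21z
  (-1)(3z^2 - 8z + 3) = -3z^2 + 8z - 3
Sum: -6z^4 - 5z^3 + 47z^2 - 13z - 3


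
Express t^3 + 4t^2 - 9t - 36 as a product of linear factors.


Try integer roots (divisors of -36). t=-4: p(-4)=0.
Divide out (t + 4): quotient is t^2 - 9.
Factor the quadratic: (t - 3)(t + 3)
Result: (t + 4)(t - 3)(t + 3)


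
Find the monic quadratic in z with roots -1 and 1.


p(z) = (z + 1)(z - 1)
Expand: z^2 - 1


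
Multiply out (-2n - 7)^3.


Expand (-2n - 7)^3 by repeated multiplication:
  (-2n - 7)^2 = 4n^2 + 28n + 49
= -8n^3 - 84n^2 - 294n - 343


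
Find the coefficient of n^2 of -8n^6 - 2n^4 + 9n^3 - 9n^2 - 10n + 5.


Read off the coefficient of n^2: -9


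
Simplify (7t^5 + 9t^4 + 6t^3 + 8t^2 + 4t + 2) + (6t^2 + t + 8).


Align terms by degree and add:
  7t^5 + 9t^4 + 6t^3 + 8t^2 + 4t + 2
+ 6t^2 + t + 8
= 7t^5 + 9t^4 + 6t^3 + 14t^2 + 5t + 10


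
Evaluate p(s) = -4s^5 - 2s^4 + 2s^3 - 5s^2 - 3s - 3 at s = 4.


Using direct substitution:
  -4 * (4)^5 = -4096
  -2 * (4)^4 = -512
  2 * (4)^3 = 128
  -5 * (4)^2 = -80
  -3 * (4)^1 = -12
  constant: -3
Sum = -4096 - 512 + 128 - 80 - 12 - 3 = -4575


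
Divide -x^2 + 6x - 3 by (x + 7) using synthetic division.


Synthetic division with c = -7. Coefficients: -1, 6, -3
Bring down -1.
  -1 * -7 = 7; 7 + 6 = 13
  13 * -7 = -91; -91 - 3 = -94
Quotient: -x + 13, Remainder: -94


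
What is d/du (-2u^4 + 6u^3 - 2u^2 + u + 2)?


Apply the power rule term by term:
  d/du(-2u^4) = -8u^3
  d/du(6u^3) = 18u^2
  d/du(-2u^2) = -4u
  d/du(u) = 1
  d/du(2) = 0
p'(u) = -8u^3 + 18u^2 - 4u + 1


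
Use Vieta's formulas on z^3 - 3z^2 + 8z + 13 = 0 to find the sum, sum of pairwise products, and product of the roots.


Monic cubic z^3+bz^2+cz+d=0: sum=-b, pairwise sum=c, product=-d.
b=-3, c=8, d=13
r1+r2+r3 = 3
r1r2+r1r3+r2r3 = 8
r1r2r3 = -13


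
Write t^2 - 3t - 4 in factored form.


Roots satisfy r1 + r2 = -b/a = 3 and r1*r2 = c/a = -4.
So r1 = -1, r2 = 4.
t^2 - 3t - 4 = (t - r1)(t - r2) = (t + 1)(t - 4)


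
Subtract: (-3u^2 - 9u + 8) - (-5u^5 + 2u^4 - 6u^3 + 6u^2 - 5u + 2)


Distribute the minus sign:
  (-3u^2 - 9u + 8)
- (-5u^5 + 2u^4 - 6u^3 + 6u^2 - 5u + 2)
Negate second polynomial: 5u^5 - 2u^4 + 6u^3 - 6u^2 + 5u - 2
Add: 5u^5 - 2u^4 + 6u^3 - 9u^2 - 4u + 6


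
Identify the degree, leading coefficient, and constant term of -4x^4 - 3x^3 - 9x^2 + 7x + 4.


Highest power of x is 4, with coefficient -4. Constant term is 4.
Degree = 4, leading coefficient = -4, constant term = 4


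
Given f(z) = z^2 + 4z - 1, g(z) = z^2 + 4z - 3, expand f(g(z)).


Substitute g(z) into f:
f(g(z)) = 1*(z^2 + 4z - 3)^2 + 4*(z^2 + 4z - 3) + (-1)
(z^2 + 4z - 3)^2 = z^4 + 8z^3 + 10z^2 - 24z + 9
Expand and combine: z^4 + 8z^3 + 14z^2 - 8z - 4


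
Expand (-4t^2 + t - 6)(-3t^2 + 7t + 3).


Distribute each term of the first polynomial:
  (-4t^2)(-3t^2 + 7t + 3) = 12t^4 - 28t^3 - 12t^2
  (t)(-3t^2 + 7t + 3) = -3t^3 + 7t^2 + 3t
  (-6)(-3t^2 + 7t + 3) = 18t^2 - 42t - 18
Sum: 12t^4 - 31t^3 + 13t^2 - 39t - 18


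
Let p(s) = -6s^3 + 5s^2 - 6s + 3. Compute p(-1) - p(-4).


p(-1) = 20
p(-4) = 491
p(-1) - p(-4) = 20 - 491 = -471


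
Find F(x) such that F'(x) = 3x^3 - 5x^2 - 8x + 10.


Reverse power rule on each term:
  ∫ 3x^3 dx = (3/4)x^4
  ∫ -5x^2 dx = -(5/3)x^3
  ∫ -8x dx = -4x^2
  ∫ 10 dx = 10x
F(x) = (3/4)x^4 - (5/3)x^3 - 4x^2 + 10x + C


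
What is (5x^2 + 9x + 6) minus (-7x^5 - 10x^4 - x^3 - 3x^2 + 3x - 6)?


Distribute the minus sign:
  (5x^2 + 9x + 6)
- (-7x^5 - 10x^4 - x^3 - 3x^2 + 3x - 6)
Negate second polynomial: 7x^5 + 10x^4 + x^3 + 3x^2 - 3x + 6
Add: 7x^5 + 10x^4 + x^3 + 8x^2 + 6x + 12


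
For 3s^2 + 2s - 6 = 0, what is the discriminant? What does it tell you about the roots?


D = b^2 - 4ac = (2)^2 - 4(3)(-6) = 4 + 72 = 76
Since D > 0: two distinct irrational roots


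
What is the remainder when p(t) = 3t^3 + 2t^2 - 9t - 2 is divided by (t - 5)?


By the Remainder Theorem, the remainder equals p(5):
  3*(5)^3 = 375
  2*(5)^2 = 50
  -9*(5)^1 = -45
  constant: -2
Sum: 375 + 50 - 45 - 2 = 378


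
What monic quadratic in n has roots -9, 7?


p(n) = (n + 9)(n - 7)
Expand: n^2 + 2n - 63


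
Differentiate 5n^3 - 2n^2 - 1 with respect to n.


Apply the power rule term by term:
  d/dn(5n^3) = 15n^2
  d/dn(-2n^2) = -4n
  d/dn(-1) = 0
p'(n) = 15n^2 - 4n


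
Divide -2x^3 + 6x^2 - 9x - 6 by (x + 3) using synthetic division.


Synthetic division with c = -3. Coefficients: -2, 6, -9, -6
Bring down -2.
  -2 * -3 = 6; 6 + 6 = 12
  12 * -3 = -36; -36 - 9 = -45
  -45 * -3 = 135; 135 - 6 = 129
Quotient: -2x^2 + 12x - 45, Remainder: 129


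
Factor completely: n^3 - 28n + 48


Try integer roots (divisors of 48). n=-6: p(-6)=0.
Divide out (n + 6): quotient is n^2 - 6n + 8.
Factor the quadratic: (n - 2)(n - 4)
Result: (n + 6)(n - 2)(n - 4)


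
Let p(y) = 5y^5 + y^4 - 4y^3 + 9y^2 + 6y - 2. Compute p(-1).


Using direct substitution:
  5 * (-1)^5 = -5
  1 * (-1)^4 = 1
  -4 * (-1)^3 = 4
  9 * (-1)^2 = 9
  6 * (-1)^1 = -6
  constant: -2
Sum = -5 + 1 + 4 + 9 - 6 - 2 = 1


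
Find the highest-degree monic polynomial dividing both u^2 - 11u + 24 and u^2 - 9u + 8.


Factor each:
  u^2 - 11u + 24 = (u - 8)(u - 3)
  u^2 - 9u + 8 = (u - 8)(u - 1)
Common monic factor: u - 8


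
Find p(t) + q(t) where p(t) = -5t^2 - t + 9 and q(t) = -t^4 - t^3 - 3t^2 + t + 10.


Align terms by degree and add:
  -5t^2 - t + 9
  -t^4 - t^3 - 3t^2 + t + 10
= -t^4 - t^3 - 8t^2 + 19


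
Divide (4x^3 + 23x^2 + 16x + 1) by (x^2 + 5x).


(4x^3 + 23x^2 + 16x + 1) / (x^2 + 5x)
Step 1: 4x * (x^2 + 5x) = 4x^3 + 20x^2; subtract.
Step 2: 3 * (x^2 + 5x) = 3x^2 + 15x; subtract.
Quotient: 4x + 3, Remainder: x + 1


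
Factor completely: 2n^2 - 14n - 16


Roots satisfy r1 + r2 = -b/a = 7 and r1*r2 = c/a = -8.
So r1 = -1, r2 = 8.
2n^2 - 14n - 16 = 2(n - r1)(n - r2) = 2(n + 1)(n - 8)


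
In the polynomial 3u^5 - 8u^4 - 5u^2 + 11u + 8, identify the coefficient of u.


Read off the coefficient of u: 11


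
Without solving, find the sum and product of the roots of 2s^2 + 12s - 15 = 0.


For as^2+bs+c=0: sum = -b/a, product = c/a.
a=2, b=12, c=-15
Sum = -(12)/2 = -6
Product = (-15)/2 = -15/2


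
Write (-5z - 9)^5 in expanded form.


Expand (-5z - 9)^5 by repeated multiplication:
  (-5z - 9)^2 = 25z^2 + 90z + 81
  (-5z - 9)^3 = -125z^3 - 675z^2 - 1215z - 729
  (-5z - 9)^4 = 625z^4 + 4500z^3 + 12150z^2 + 14580z + 6561
= -3125z^5 - 28125z^4 - 101250z^3 - 182250z^2 - 164025z - 59049


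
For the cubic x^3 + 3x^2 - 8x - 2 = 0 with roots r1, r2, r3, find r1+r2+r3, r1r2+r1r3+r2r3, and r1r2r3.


Monic cubic x^3+bx^2+cx+d=0: sum=-b, pairwise sum=c, product=-d.
b=3, c=-8, d=-2
r1+r2+r3 = -3
r1r2+r1r3+r2r3 = -8
r1r2r3 = 2


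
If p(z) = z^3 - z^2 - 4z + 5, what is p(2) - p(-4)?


p(2) = 1
p(-4) = -59
p(2) - p(-4) = 1 + 59 = 60


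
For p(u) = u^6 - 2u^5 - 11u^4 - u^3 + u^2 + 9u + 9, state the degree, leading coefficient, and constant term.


Highest power of u is 6, with coefficient 1. Constant term is 9.
Degree = 6, leading coefficient = 1, constant term = 9


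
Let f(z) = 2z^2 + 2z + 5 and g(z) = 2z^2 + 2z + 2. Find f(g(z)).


Substitute g(z) into f:
f(g(z)) = 2*(2z^2 + 2z + 2)^2 + 2*(2z^2 + 2z + 2) + 5
(2z^2 + 2z + 2)^2 = 4z^4 + 8z^3 + 12z^2 + 8z + 4
Expand and combine: 8z^4 + 16z^3 + 28z^2 + 20z + 17


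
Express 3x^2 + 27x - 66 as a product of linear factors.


Roots satisfy r1 + r2 = -b/a = -9 and r1*r2 = c/a = -22.
So r1 = -11, r2 = 2.
3x^2 + 27x - 66 = 3(x - r1)(x - r2) = 3(x + 11)(x - 2)


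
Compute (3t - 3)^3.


Expand (3t - 3)^3 by repeated multiplication:
  (3t - 3)^2 = 9t^2 - 18t + 9
= 27t^3 - 81t^2 + 81t - 27


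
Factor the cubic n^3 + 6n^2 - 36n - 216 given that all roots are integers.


Try integer roots (divisors of -216). n=6: p(6)=0.
Divide out (n - 6): quotient is n^2 + 12n + 36.
Factor the quadratic: (n + 6)(n + 6)
Result: (n - 6)(n + 6)(n + 6)


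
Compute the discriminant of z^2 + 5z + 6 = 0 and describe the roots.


D = b^2 - 4ac = (5)^2 - 4(1)(6) = 25 - 24 = 1
Since D > 0: two distinct rational roots


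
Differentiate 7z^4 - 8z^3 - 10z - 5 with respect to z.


Apply the power rule term by term:
  d/dz(7z^4) = 28z^3
  d/dz(-8z^3) = -24z^2
  d/dz(-10z) = -10
  d/dz(-5) = 0
p'(z) = 28z^3 - 24z^2 - 10


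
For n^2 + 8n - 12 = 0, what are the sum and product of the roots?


For an^2+bn+c=0: sum = -b/a, product = c/a.
a=1, b=8, c=-12
Sum = -(8)/1 = -8
Product = (-12)/1 = -12


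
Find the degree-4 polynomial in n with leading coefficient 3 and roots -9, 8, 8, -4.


p(n) = 3(n + 9)(n - 8)(n - 8)(n + 4)
Expand: 3n^4 - 9n^3 - 324n^2 + 768n + 6912


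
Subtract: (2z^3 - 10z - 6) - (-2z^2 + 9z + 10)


Distribute the minus sign:
  (2z^3 - 10z - 6)
- (-2z^2 + 9z + 10)
Negate second polynomial: 2z^2 - 9z - 10
Add: 2z^3 + 2z^2 - 19z - 16


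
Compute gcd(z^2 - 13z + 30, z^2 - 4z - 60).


Factor each:
  z^2 - 13z + 30 = (z - 10)(z - 3)
  z^2 - 4z - 60 = (z - 10)(z + 6)
Common monic factor: z - 10
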